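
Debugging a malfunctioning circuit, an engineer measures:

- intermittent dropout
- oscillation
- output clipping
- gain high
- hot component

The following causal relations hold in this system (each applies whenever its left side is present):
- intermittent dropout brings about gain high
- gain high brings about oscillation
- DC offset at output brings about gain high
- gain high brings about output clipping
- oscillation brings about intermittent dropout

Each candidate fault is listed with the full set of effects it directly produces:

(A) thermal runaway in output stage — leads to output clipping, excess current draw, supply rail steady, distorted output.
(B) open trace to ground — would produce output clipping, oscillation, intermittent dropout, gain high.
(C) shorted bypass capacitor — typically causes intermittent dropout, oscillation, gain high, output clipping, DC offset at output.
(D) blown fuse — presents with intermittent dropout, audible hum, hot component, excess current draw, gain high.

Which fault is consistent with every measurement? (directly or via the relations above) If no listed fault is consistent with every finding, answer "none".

Testing each hypothesis:
(A) thermal runaway in output stage — intermittent dropout miss; oscillation miss; output clipping match; gain high miss; hot component miss
(B) open trace to ground — intermittent dropout match; oscillation match; output clipping match; gain high match; hot component miss
(C) shorted bypass capacitor — intermittent dropout match; oscillation match; output clipping match; gain high match; hot component miss
(D) blown fuse — intermittent dropout match; oscillation match (through gain high → oscillation); output clipping match (through gain high → output clipping); gain high match; hot component match
Only (D) is consistent with every observation.

D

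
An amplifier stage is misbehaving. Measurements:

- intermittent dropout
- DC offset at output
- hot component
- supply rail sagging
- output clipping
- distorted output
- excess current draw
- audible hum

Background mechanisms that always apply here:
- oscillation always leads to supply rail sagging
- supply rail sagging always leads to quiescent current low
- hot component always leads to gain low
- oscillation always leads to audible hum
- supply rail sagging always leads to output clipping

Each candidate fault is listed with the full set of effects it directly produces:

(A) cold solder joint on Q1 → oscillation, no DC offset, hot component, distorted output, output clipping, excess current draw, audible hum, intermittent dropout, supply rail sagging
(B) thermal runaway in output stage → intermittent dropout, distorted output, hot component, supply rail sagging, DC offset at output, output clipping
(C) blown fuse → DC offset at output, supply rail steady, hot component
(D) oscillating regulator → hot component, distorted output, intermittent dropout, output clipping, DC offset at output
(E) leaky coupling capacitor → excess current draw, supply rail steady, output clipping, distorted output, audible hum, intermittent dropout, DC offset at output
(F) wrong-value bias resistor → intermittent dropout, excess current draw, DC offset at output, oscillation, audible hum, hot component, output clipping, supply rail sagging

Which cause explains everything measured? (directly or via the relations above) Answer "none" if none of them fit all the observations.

For each candidate, compare predicted effects to what was observed:
(A) cold solder joint on Q1 — fails on DC offset at output (predicts no DC offset, not DC offset at output)
(B) thermal runaway in output stage — intermittent dropout +; DC offset at output +; hot component +; supply rail sagging +; output clipping +; distorted output +; excess current draw -; audible hum -
(C) blown fuse — intermittent dropout -; DC offset at output +; hot component +; supply rail sagging -; output clipping -; distorted output -; excess current draw -; audible hum -
(D) oscillating regulator — does not account for supply rail sagging, excess current draw, audible hum
(E) leaky coupling capacitor — intermittent dropout +; DC offset at output +; hot component -; supply rail sagging -; output clipping +; distorted output +; excess current draw +; audible hum +
(F) wrong-value bias resistor — intermittent dropout +; DC offset at output +; hot component +; supply rail sagging +; output clipping +; distorted output -; excess current draw +; audible hum +
None of the listed candidates fits everything.

none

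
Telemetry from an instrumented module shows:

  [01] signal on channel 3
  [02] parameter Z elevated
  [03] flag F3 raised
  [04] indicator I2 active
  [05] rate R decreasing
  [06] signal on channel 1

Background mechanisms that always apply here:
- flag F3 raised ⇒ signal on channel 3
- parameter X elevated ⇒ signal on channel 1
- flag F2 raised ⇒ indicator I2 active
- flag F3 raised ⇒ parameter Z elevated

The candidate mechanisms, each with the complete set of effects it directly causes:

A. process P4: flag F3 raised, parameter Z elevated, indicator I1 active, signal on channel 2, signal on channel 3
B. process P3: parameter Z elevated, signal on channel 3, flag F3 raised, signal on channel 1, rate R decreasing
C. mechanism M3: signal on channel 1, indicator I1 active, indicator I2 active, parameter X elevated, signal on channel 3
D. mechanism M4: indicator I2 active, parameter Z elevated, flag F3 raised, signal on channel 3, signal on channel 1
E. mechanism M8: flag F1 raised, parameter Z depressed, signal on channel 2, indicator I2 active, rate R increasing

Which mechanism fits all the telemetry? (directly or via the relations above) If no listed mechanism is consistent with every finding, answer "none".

For each candidate, compare predicted effects to what was observed:
(A) process P4 — does not account for indicator I2 active, rate R decreasing, signal on channel 1
(B) process P3 — does not account for indicator I2 active
(C) mechanism M3 — signal on channel 3 +; parameter Z elevated -; flag F3 raised -; indicator I2 active +; rate R decreasing -; signal on channel 1 +
(D) mechanism M4 — signal on channel 3 +; parameter Z elevated +; flag F3 raised +; indicator I2 active +; rate R decreasing -; signal on channel 1 +
(E) mechanism M8 — signal on channel 3 -; parameter Z elevated -; flag F3 raised -; indicator I2 active +; rate R decreasing -; signal on channel 1 -
None of the listed candidates fits everything.

none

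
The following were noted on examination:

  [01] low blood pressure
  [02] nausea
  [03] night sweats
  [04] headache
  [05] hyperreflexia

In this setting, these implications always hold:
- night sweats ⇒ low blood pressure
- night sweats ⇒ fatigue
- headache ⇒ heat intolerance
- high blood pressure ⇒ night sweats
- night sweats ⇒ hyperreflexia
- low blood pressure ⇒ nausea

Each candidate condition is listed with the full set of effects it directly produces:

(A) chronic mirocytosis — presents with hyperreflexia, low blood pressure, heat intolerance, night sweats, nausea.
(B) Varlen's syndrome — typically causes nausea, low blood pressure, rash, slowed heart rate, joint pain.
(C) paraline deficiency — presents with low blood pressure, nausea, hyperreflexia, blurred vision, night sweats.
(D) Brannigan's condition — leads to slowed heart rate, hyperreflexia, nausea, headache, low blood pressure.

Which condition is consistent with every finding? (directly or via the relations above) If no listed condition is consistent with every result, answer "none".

Checking each candidate against the observations:
(A) chronic mirocytosis — does not account for headache
(B) Varlen's syndrome — does not account for night sweats, headache, hyperreflexia
(C) paraline deficiency — low blood pressure +; nausea +; night sweats +; headache -; hyperreflexia +
(D) Brannigan's condition — low blood pressure +; nausea +; night sweats -; headache +; hyperreflexia +
No candidate is consistent with all observations.

none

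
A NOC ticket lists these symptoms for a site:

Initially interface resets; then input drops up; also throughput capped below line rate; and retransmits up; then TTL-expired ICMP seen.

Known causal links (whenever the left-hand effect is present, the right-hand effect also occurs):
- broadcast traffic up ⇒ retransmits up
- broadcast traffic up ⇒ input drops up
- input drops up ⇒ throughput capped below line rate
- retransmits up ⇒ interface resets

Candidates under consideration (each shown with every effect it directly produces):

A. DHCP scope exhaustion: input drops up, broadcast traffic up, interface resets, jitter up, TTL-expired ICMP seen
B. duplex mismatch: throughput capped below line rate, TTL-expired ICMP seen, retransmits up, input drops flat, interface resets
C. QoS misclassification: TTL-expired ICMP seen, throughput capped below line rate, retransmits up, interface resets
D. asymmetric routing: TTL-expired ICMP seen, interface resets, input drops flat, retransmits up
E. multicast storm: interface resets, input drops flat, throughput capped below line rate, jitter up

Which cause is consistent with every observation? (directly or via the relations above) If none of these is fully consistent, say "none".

Per-candidate check:
(A) DHCP scope exhaustion — interface resets yes; input drops up yes; throughput capped below line rate yes (through input drops up → throughput capped below line rate); retransmits up yes (through broadcast traffic up → retransmits up); TTL-expired ICMP seen yes
(B) duplex mismatch — fails on input drops up (predicts input drops flat, not input drops up)
(C) QoS misclassification — does not account for input drops up
(D) asymmetric routing — interface resets yes; input drops up NO; throughput capped below line rate NO; retransmits up yes; TTL-expired ICMP seen yes
(E) multicast storm — interface resets yes; input drops up NO; throughput capped below line rate yes; retransmits up NO; TTL-expired ICMP seen NO
Only (A) is consistent with every observation.

A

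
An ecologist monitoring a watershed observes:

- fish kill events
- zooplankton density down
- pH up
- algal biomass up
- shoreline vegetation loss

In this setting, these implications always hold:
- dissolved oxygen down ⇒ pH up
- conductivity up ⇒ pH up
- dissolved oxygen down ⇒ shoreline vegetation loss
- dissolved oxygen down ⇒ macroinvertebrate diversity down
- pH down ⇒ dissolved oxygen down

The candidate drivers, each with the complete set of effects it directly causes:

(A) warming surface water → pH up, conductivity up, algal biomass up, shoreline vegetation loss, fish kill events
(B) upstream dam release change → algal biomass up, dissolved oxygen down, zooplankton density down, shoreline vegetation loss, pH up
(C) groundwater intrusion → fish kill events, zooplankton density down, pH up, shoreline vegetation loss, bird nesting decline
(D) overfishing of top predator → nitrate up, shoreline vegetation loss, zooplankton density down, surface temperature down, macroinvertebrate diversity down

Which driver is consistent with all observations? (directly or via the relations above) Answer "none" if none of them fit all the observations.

Testing each hypothesis:
(A) warming surface water — does not account for zooplankton density down
(B) upstream dam release change — does not account for fish kill events
(C) groundwater intrusion — does not account for algal biomass up
(D) overfishing of top predator — does not account for fish kill events, pH up, algal biomass up
None of the listed candidates fits everything.

none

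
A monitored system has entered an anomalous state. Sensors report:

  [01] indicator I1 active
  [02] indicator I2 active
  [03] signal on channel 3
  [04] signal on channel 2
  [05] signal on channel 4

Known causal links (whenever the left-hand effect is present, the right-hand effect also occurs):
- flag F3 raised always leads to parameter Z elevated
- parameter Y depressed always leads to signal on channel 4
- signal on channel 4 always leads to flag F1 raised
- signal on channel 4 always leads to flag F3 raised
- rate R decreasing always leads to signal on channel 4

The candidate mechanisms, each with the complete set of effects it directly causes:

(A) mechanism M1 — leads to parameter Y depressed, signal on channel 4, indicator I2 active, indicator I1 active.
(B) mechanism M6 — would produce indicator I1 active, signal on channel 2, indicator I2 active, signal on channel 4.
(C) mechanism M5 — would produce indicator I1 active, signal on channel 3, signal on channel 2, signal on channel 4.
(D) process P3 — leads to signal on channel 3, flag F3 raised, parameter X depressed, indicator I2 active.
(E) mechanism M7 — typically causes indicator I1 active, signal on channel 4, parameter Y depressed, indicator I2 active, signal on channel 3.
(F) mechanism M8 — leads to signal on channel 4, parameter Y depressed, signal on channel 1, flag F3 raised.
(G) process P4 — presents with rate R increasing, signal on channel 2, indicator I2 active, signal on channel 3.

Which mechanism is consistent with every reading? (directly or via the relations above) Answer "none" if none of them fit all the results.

Per-candidate check:
(A) mechanism M1 — indicator I1 active match; indicator I2 active match; signal on channel 3 miss; signal on channel 2 miss; signal on channel 4 match
(B) mechanism M6 — does not account for signal on channel 3
(C) mechanism M5 — does not account for indicator I2 active
(D) process P3 — indicator I1 active miss; indicator I2 active match; signal on channel 3 match; signal on channel 2 miss; signal on channel 4 miss
(E) mechanism M7 — indicator I1 active match; indicator I2 active match; signal on channel 3 match; signal on channel 2 miss; signal on channel 4 match
(F) mechanism M8 — indicator I1 active miss; indicator I2 active miss; signal on channel 3 miss; signal on channel 2 miss; signal on channel 4 match
(G) process P4 — does not account for indicator I1 active, signal on channel 4
None of the listed candidates fits everything.

none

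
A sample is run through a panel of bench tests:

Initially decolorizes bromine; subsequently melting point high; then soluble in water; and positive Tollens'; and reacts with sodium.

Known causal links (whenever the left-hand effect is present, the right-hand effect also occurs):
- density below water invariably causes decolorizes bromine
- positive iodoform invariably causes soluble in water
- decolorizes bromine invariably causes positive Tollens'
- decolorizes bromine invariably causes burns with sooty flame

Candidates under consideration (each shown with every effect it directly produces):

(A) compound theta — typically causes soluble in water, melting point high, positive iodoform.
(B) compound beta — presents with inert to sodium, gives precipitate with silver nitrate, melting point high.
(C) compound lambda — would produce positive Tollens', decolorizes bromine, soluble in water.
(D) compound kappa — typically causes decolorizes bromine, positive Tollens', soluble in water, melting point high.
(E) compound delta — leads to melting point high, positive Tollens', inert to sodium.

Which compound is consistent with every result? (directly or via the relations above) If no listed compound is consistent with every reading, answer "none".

none

Testing each hypothesis:
(A) compound theta — decolorizes bromine NO; melting point high yes; soluble in water yes; positive Tollens' NO; reacts with sodium NO
(B) compound beta — decolorizes bromine NO; melting point high yes; soluble in water NO; positive Tollens' NO; reacts with sodium NO
(C) compound lambda — does not account for melting point high, reacts with sodium
(D) compound kappa — decolorizes bromine yes; melting point high yes; soluble in water yes; positive Tollens' yes; reacts with sodium NO
(E) compound delta — decolorizes bromine NO; melting point high yes; soluble in water NO; positive Tollens' yes; reacts with sodium NO
Every candidate fails on at least one observation.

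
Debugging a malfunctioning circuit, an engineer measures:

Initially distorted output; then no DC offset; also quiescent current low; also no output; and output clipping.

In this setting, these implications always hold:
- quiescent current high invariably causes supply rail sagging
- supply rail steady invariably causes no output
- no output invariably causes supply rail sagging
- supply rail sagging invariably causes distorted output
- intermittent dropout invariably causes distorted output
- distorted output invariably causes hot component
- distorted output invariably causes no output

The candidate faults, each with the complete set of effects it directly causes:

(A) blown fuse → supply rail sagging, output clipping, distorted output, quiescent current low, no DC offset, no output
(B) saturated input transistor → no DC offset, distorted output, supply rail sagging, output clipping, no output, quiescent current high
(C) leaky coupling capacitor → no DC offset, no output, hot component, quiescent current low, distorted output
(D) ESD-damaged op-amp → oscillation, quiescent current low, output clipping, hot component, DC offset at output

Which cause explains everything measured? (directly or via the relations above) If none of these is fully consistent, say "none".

A

Per-candidate check:
(A) blown fuse — distorted output match; no DC offset match; quiescent current low match; no output match; output clipping match
(B) saturated input transistor — distorted output match; no DC offset match; quiescent current low miss; no output match; output clipping match
(C) leaky coupling capacitor — does not account for output clipping
(D) ESD-damaged op-amp — fails on distorted output, no DC offset, no output (predicts DC offset at output, not no DC offset)
(A) alone accounts for all the evidence.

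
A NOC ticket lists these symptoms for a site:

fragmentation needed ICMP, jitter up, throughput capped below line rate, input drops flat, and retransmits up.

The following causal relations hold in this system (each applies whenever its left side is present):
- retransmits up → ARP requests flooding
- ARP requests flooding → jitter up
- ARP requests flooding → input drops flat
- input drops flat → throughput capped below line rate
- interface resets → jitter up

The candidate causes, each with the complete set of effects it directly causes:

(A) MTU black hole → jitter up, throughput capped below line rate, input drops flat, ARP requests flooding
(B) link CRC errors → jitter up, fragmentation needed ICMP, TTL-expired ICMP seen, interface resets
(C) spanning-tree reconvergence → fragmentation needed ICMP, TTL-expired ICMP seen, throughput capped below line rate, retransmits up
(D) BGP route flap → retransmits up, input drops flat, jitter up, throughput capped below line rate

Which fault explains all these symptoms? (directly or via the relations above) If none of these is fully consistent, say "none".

For each candidate, compare predicted effects to what was observed:
(A) MTU black hole — fragmentation needed ICMP -; jitter up +; throughput capped below line rate +; input drops flat +; retransmits up -
(B) link CRC errors — fragmentation needed ICMP +; jitter up +; throughput capped below line rate -; input drops flat -; retransmits up -
(C) spanning-tree reconvergence — fragmentation needed ICMP +; jitter up + (via retransmits up → ARP requests flooding → jitter up); throughput capped below line rate +; input drops flat + (via retransmits up → ARP requests flooding → input drops flat); retransmits up +
(D) BGP route flap — fragmentation needed ICMP -; jitter up +; throughput capped below line rate +; input drops flat +; retransmits up +
Only (C) is consistent with every observation.

C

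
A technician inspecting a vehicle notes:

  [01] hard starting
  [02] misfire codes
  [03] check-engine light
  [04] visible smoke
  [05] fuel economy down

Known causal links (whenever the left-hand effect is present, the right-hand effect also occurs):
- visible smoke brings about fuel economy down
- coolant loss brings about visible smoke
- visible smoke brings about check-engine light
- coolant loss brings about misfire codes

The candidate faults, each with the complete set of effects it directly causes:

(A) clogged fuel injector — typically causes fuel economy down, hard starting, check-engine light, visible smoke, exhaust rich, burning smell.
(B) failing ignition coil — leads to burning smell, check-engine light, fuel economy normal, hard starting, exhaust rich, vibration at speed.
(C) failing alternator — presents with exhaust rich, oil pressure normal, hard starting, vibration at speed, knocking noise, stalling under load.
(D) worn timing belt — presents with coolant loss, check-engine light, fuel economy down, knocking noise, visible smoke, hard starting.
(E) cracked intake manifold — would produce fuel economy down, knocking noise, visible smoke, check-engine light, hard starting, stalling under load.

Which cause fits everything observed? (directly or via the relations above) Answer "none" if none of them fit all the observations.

D

For each candidate, compare predicted effects to what was observed:
(A) clogged fuel injector — hard starting +; misfire codes -; check-engine light +; visible smoke +; fuel economy down +
(B) failing ignition coil — fails on misfire codes, visible smoke, fuel economy down (predicts fuel economy normal, not fuel economy down)
(C) failing alternator — hard starting +; misfire codes -; check-engine light -; visible smoke -; fuel economy down -
(D) worn timing belt — hard starting +; misfire codes + (via coolant loss → misfire codes); check-engine light +; visible smoke +; fuel economy down +
(E) cracked intake manifold — hard starting +; misfire codes -; check-engine light +; visible smoke +; fuel economy down +
(D) is the only candidate with no mismatches.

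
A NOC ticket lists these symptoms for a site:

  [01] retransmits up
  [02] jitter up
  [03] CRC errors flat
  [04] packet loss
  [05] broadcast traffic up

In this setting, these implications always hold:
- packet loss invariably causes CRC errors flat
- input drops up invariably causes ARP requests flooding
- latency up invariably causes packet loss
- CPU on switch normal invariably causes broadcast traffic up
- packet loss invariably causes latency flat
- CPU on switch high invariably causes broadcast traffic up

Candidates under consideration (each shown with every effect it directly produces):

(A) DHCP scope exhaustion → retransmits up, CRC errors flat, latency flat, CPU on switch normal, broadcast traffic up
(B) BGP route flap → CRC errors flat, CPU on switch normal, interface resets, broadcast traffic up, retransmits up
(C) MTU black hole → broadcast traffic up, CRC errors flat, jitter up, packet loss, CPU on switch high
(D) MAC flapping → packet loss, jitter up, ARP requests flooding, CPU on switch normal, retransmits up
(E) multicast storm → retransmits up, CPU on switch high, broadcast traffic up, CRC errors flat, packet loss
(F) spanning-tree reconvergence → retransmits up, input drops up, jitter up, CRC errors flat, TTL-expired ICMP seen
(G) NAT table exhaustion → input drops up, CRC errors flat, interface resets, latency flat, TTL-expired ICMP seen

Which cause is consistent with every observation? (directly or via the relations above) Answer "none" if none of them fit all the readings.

For each candidate, compare predicted effects to what was observed:
(A) DHCP scope exhaustion — does not account for jitter up, packet loss
(B) BGP route flap — does not account for jitter up, packet loss
(C) MTU black hole — retransmits up ✗; jitter up ✓; CRC errors flat ✓; packet loss ✓; broadcast traffic up ✓
(D) MAC flapping — accounts for every observation (CRC errors flat through packet loss → CRC errors flat)
(E) multicast storm — does not account for jitter up
(F) spanning-tree reconvergence — does not account for packet loss, broadcast traffic up
(G) NAT table exhaustion — retransmits up ✗; jitter up ✗; CRC errors flat ✓; packet loss ✗; broadcast traffic up ✗
(D) alone accounts for all the evidence.

D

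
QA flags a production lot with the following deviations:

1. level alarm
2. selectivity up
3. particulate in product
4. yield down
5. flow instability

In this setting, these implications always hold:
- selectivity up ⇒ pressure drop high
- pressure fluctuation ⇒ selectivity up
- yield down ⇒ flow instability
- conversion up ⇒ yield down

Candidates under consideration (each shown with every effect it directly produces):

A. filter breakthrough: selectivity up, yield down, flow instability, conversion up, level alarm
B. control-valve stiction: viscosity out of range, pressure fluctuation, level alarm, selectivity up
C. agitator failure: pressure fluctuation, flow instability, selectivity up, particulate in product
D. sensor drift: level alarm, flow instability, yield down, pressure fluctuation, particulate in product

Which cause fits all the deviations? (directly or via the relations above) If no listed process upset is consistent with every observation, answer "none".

D

Checking each candidate against the observations:
(A) filter breakthrough — does not account for particulate in product
(B) control-valve stiction — does not account for particulate in product, yield down, flow instability
(C) agitator failure — does not account for level alarm, yield down
(D) sensor drift — level alarm match; selectivity up match (by pressure fluctuation → selectivity up); particulate in product match; yield down match; flow instability match
Only (D) is consistent with every observation.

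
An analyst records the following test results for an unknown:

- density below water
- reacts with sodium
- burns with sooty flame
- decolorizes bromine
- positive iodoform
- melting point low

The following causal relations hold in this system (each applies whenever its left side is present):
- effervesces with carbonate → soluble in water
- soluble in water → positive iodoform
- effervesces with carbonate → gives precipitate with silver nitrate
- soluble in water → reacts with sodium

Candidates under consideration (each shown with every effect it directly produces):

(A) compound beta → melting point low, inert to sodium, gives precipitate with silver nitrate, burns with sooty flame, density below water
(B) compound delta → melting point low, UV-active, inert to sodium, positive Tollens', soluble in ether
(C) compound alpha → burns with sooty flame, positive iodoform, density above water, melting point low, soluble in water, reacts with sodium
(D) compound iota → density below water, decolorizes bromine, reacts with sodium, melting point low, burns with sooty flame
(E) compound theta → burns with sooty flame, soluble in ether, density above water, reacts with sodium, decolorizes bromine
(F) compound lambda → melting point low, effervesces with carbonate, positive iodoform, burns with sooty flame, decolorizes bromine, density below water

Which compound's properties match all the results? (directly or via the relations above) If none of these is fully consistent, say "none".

F

For each candidate, compare predicted effects to what was observed:
(A) compound beta — density below water ✓; reacts with sodium ✗; burns with sooty flame ✓; decolorizes bromine ✗; positive iodoform ✗; melting point low ✓
(B) compound delta — density below water ✗; reacts with sodium ✗; burns with sooty flame ✗; decolorizes bromine ✗; positive iodoform ✗; melting point low ✓
(C) compound alpha — density below water ✗; reacts with sodium ✓; burns with sooty flame ✓; decolorizes bromine ✗; positive iodoform ✓; melting point low ✓
(D) compound iota — density below water ✓; reacts with sodium ✓; burns with sooty flame ✓; decolorizes bromine ✓; positive iodoform ✗; melting point low ✓
(E) compound theta — density below water ✗; reacts with sodium ✓; burns with sooty flame ✓; decolorizes bromine ✓; positive iodoform ✗; melting point low ✗
(F) compound lambda — density below water ✓; reacts with sodium ✓ (by effervesces with carbonate → soluble in water → reacts with sodium); burns with sooty flame ✓; decolorizes bromine ✓; positive iodoform ✓; melting point low ✓
(F) is the only candidate with no mismatches.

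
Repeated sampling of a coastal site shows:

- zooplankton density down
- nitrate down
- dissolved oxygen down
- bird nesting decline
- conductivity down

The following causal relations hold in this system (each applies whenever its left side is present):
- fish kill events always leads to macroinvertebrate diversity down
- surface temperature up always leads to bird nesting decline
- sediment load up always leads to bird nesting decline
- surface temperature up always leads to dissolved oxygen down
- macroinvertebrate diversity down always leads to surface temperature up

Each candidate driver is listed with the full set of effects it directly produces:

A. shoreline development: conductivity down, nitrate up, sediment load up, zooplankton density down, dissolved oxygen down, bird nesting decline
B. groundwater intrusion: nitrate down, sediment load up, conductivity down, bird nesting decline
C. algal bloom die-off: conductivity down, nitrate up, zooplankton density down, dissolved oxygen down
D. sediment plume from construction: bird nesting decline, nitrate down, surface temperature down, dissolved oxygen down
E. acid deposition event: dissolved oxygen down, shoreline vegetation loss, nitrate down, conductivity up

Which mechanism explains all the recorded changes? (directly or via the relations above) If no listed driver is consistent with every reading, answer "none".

none

Checking each candidate against the observations:
(A) shoreline development — zooplankton density down ✓; nitrate down ✗; dissolved oxygen down ✓; bird nesting decline ✓; conductivity down ✓
(B) groundwater intrusion — does not account for zooplankton density down, dissolved oxygen down
(C) algal bloom die-off — zooplankton density down ✓; nitrate down ✗; dissolved oxygen down ✓; bird nesting decline ✗; conductivity down ✓
(D) sediment plume from construction — zooplankton density down ✗; nitrate down ✓; dissolved oxygen down ✓; bird nesting decline ✓; conductivity down ✗
(E) acid deposition event — zooplankton density down ✗; nitrate down ✓; dissolved oxygen down ✓; bird nesting decline ✗; conductivity down ✗
None of the listed candidates fits everything.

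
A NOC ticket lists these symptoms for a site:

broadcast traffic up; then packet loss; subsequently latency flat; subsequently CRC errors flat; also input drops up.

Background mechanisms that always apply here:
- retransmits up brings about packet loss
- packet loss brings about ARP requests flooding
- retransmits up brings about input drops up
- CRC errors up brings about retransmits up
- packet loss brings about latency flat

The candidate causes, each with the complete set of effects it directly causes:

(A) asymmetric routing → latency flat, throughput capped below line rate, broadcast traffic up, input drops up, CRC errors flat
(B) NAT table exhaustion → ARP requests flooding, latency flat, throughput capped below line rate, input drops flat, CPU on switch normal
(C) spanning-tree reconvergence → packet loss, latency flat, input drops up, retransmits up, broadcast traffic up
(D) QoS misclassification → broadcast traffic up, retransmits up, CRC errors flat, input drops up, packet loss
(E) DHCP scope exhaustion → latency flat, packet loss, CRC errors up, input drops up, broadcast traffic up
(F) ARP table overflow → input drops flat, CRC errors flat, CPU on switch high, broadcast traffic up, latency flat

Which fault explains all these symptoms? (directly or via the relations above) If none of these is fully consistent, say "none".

For each candidate, compare predicted effects to what was observed:
(A) asymmetric routing — broadcast traffic up +; packet loss -; latency flat +; CRC errors flat +; input drops up +
(B) NAT table exhaustion — broadcast traffic up -; packet loss -; latency flat +; CRC errors flat -; input drops up -
(C) spanning-tree reconvergence — does not account for CRC errors flat
(D) QoS misclassification — broadcast traffic up +; packet loss +; latency flat + (by packet loss → latency flat); CRC errors flat +; input drops up +
(E) DHCP scope exhaustion — fails on CRC errors flat (predicts CRC errors up, not CRC errors flat)
(F) ARP table overflow — broadcast traffic up +; packet loss -; latency flat +; CRC errors flat +; input drops up -
Only (D) is consistent with every observation.

D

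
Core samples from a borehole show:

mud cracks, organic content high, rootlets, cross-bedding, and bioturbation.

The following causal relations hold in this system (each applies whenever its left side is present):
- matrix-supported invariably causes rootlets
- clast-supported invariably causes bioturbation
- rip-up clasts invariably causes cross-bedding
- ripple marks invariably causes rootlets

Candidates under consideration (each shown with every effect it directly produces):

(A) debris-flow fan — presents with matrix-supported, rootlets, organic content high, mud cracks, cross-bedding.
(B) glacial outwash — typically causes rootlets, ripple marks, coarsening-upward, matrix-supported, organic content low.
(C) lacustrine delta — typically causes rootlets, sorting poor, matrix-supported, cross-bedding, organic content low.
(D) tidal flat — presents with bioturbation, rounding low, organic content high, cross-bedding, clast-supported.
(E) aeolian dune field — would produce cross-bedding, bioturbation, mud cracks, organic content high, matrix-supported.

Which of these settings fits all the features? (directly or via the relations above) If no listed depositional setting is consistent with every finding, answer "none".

Per-candidate check:
(A) debris-flow fan — does not account for bioturbation
(B) glacial outwash — fails on mud cracks, organic content high, cross-bedding, bioturbation (predicts organic content low, not organic content high)
(C) lacustrine delta — mud cracks -; organic content high -; rootlets +; cross-bedding +; bioturbation -
(D) tidal flat — does not account for mud cracks, rootlets
(E) aeolian dune field — accounts for every observation (rootlets via matrix-supported → rootlets)
Only (E) is consistent with every observation.

E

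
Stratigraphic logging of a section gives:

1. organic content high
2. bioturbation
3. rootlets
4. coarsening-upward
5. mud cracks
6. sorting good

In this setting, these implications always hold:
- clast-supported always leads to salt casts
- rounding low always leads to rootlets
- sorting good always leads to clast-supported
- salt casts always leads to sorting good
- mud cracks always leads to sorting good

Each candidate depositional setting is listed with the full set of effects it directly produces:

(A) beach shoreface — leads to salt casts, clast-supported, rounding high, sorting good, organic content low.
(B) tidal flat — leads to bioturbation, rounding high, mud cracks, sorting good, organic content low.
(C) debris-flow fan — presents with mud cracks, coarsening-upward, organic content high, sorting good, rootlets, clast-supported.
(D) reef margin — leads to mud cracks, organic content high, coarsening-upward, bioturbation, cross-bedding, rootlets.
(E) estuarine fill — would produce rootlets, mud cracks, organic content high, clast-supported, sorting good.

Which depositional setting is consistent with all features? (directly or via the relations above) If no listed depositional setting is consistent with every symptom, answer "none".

Per-candidate check:
(A) beach shoreface — organic content high miss; bioturbation miss; rootlets miss; coarsening-upward miss; mud cracks miss; sorting good match
(B) tidal flat — organic content high miss; bioturbation match; rootlets miss; coarsening-upward miss; mud cracks match; sorting good match
(C) debris-flow fan — organic content high match; bioturbation miss; rootlets match; coarsening-upward match; mud cracks match; sorting good match
(D) reef margin — organic content high match; bioturbation match; rootlets match; coarsening-upward match; mud cracks match; sorting good match (through mud cracks → sorting good)
(E) estuarine fill — organic content high match; bioturbation miss; rootlets match; coarsening-upward miss; mud cracks match; sorting good match
(D) is the only candidate with no mismatches.

D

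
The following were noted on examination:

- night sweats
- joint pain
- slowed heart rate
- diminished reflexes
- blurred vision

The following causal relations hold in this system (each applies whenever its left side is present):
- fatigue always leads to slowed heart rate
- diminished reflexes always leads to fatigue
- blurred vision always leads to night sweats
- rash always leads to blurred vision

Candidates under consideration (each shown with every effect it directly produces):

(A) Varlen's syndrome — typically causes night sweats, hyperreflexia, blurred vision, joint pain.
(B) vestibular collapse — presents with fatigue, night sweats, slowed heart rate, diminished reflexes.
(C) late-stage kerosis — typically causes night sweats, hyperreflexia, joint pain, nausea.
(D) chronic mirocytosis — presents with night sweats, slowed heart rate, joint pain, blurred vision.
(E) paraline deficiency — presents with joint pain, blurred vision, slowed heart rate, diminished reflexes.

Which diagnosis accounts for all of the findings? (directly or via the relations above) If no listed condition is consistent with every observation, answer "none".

Checking each candidate against the observations:
(A) Varlen's syndrome — fails on slowed heart rate, diminished reflexes (predicts hyperreflexia, not diminished reflexes)
(B) vestibular collapse — does not account for joint pain, blurred vision
(C) late-stage kerosis — fails on slowed heart rate, diminished reflexes, blurred vision (predicts hyperreflexia, not diminished reflexes)
(D) chronic mirocytosis — does not account for diminished reflexes
(E) paraline deficiency — night sweats ✓ (via blurred vision → night sweats); joint pain ✓; slowed heart rate ✓; diminished reflexes ✓; blurred vision ✓
Only (E) is consistent with every observation.

E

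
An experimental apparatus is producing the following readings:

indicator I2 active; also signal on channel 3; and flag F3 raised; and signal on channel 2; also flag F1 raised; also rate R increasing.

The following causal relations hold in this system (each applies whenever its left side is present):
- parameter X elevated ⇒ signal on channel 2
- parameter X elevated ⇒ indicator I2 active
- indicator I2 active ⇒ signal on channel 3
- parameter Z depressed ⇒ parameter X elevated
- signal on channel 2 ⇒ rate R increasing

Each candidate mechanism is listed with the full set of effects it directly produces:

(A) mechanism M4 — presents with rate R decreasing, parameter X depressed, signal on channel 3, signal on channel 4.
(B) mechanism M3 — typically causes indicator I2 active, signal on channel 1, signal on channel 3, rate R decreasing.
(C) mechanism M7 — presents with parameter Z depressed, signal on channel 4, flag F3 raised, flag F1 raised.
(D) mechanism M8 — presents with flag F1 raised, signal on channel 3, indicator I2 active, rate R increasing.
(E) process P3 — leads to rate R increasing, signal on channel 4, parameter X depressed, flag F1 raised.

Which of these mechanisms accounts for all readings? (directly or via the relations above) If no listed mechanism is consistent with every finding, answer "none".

For each candidate, compare predicted effects to what was observed:
(A) mechanism M4 — fails on indicator I2 active, flag F3 raised, signal on channel 2, flag F1 raised, rate R increasing (predicts rate R decreasing, not rate R increasing)
(B) mechanism M3 — indicator I2 active ✓; signal on channel 3 ✓; flag F3 raised ✗; signal on channel 2 ✗; flag F1 raised ✗; rate R increasing ✗
(C) mechanism M7 — indicator I2 active ✓ (through parameter Z depressed → parameter X elevated → indicator I2 active); signal on channel 3 ✓ (through parameter Z depressed → parameter X elevated → indicator I2 active → signal on channel 3); flag F3 raised ✓; signal on channel 2 ✓ (through parameter Z depressed → parameter X elevated → signal on channel 2); flag F1 raised ✓; rate R increasing ✓ (through parameter Z depressed → parameter X elevated → signal on channel 2 → rate R increasing)
(D) mechanism M8 — indicator I2 active ✓; signal on channel 3 ✓; flag F3 raised ✗; signal on channel 2 ✗; flag F1 raised ✓; rate R increasing ✓
(E) process P3 — does not account for indicator I2 active, signal on channel 3, flag F3 raised, signal on channel 2
(C) alone accounts for all the evidence.

C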